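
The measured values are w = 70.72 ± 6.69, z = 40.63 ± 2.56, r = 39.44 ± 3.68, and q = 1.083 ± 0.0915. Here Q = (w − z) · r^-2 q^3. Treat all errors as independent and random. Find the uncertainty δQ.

Let u = w − z = 30.09. δu = √(δw² + δz²) = √(44.8 + 6.55) = 7.16, so δu/u = 0.238.
Q is then a monomial in u, r, q:
δQ/Q = √((δu/u)² + (-2·δr/r)² + (3·δq/q)²) = √(0.0567 + 0.0348 + 0.0642) = 0.395
Q = 0.02457, so δQ = 0.395 × 0.02457 = 0.00970.

0.00970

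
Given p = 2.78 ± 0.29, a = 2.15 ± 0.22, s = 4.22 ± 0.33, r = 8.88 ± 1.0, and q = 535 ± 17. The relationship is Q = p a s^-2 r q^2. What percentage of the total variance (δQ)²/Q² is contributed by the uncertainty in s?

(δQ/Q)² = (1·δp/p)² + (1·δa/a)² + (-2·δs/s)² + (1·δr/r)² + (2·δq/q)²
  p term: (1×0.104)² = 0.0109
  a term: (1×0.102)² = 0.0105
  s term: (-2×0.0782)² = 0.0245
  r term: (1×0.113)² = 0.0127
  q term: (2×0.0318)² = 0.00404
Total = 0.0625. Share from s = 0.0245/0.0625 = 0.391.

39.1%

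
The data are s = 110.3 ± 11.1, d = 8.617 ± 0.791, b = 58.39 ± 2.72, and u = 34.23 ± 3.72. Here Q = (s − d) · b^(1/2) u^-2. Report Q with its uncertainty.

0.6631 ± 0.162

Let w = s − d = 101.7. δw = √(δs² + δd²) = √(123 + 0.626) = 11.1, so δw/w = 0.109.
Q is then a monomial in w, b, u:
δQ/Q = √((δw/w)² + (½·δb/b)² + (-2·δu/u)²) = √(0.0120 + 0.000543 + 0.0472) = 0.244
Q = 0.6631, so δQ = 0.244 × 0.6631 = 0.162.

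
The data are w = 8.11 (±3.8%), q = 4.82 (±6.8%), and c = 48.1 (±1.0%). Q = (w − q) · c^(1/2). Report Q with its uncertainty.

Let u = w − q = 3.29. δu = √(δw² + δq²) = √(0.0950 + 0.107) = 0.450, so δu/u = 0.137.
Q is then a monomial in u, c:
δQ/Q = √((δu/u)² + (½·δc/c)²) = √(0.0187 + 2.5e-05) = 0.137
Q = 22.8, so δQ = 0.137 × 22.8 = 3.12.

22.8 ± 3.12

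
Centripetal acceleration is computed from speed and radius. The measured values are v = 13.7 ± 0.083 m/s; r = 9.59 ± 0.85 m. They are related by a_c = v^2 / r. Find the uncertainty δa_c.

1.75 m/s^2

Products/powers → add relative errors in quadrature, weighted by exponent:
  (2·δv/v)² = (2×0.00606)² = 0.000147;  (-1·δr/r)² = (-1×0.0886)² = 0.00786
δa_c/a_c = √(0.00800) = 0.0895
a_c = 19.6 m/s^2, so δa_c = 0.0895 × 19.6 = 1.75 m/s^2.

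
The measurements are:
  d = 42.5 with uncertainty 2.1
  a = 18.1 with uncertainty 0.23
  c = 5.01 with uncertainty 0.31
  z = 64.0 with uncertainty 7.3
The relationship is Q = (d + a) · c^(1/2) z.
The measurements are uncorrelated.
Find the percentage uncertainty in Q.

12.3%

Let u = d + a = 60.6. δu = √(δd² + δa²) = √(4.41 + 0.0529) = 2.11, so δu/u = 0.0349.
Q is then a monomial in u, c, z:
δQ/Q = √((δu/u)² + (½·δc/c)² + (1·δz/z)²) = √(0.00122 + 0.000957 + 0.0130) = 0.123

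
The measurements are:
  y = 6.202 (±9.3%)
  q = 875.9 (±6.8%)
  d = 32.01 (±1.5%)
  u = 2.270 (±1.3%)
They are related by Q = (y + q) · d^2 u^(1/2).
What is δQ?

1.01e+05

Let w = y + q = 882.1. δw = √(δy² + δq²) = √(0.333 + 3550) = 59.6, so δw/w = 0.0675.
Q is then a monomial in w, d, u:
δQ/Q = √((δw/w)² + (2·δd/d)² + (½·δu/u)²) = √(0.00456 + 0.000900 + 4.23e-05) = 0.0742
Q = 1.362e+06, so δQ = 0.0742 × 1.362e+06 = 1.01e+05.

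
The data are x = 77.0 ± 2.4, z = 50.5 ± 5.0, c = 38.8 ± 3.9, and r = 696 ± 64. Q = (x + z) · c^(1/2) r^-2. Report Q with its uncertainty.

0.00164 ± 0.000321

Let u = x + z = 128. δu = √(δx² + δz²) = √(5.76 + 25.0) = 5.55, so δu/u = 0.0435.
Q is then a monomial in u, c, r:
δQ/Q = √((δu/u)² + (½·δc/c)² + (-2·δr/r)²) = √(0.00189 + 0.00253 + 0.0338) = 0.196
Q = 0.00164, so δQ = 0.196 × 0.00164 = 0.000321.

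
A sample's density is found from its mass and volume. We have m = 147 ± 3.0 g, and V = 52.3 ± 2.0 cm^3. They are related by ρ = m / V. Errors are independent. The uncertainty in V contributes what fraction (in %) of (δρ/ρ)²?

77.8%

(δρ/ρ)² = (1·δm/m)² + (-1·δV/V)²
  m term: (1×0.0204)² = 0.000416
  V term: (-1×0.0382)² = 0.00146
Total = 0.00188. Share from V = 0.00146/0.00188 = 0.778.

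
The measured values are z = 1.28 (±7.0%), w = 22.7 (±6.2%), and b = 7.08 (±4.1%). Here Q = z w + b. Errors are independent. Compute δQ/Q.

0.0756

Let p = z·w = 29.1. δp/p = √((1·δz/z)² + (1·δw/w)²) = √(0.00490 + 0.00384) = 0.0935, so δp = 2.72.
Q = p + b: δQ = √(δp² + δb²) = √(7.38 + 0.0843) = 2.73
Q = 36.1, so δQ/Q = 2.73/36.1 = 0.0756.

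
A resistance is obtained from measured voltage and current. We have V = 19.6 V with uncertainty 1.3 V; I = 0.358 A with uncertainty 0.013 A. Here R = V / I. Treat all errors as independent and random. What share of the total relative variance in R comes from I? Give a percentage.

(δR/R)² = (1·δV/V)² + (-1·δI/I)²
  V term: (1×0.0663)² = 0.00440
  I term: (-1×0.0363)² = 0.00132
Total = 0.00572. Share from I = 0.00132/0.00572 = 0.231.

23.1%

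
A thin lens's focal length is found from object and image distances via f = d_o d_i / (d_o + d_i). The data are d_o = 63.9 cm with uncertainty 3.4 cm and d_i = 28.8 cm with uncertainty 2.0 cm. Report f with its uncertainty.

∂f/∂d_o = (d_i/(d_o+d_i))² = 0.0965;  ∂f/∂d_i = (d_o/(d_o+d_i))² = 0.475
δf = √((∂f/∂d_o · δd_o)² + (∂f/∂d_i · δd_i)²) = √(0.108 + 0.903) = 1.01 cm
f = 19.9 cm.

19.9 ± 1.01 cm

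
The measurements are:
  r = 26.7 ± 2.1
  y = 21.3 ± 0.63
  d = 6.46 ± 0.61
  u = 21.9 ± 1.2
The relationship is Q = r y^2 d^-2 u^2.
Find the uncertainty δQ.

33300

Products/powers → add relative errors in quadrature, weighted by exponent:
  (1·δr/r)² = (1×0.0787)² = 0.00619;  (2·δy/y)² = (2×0.0296)² = 0.00350;  (-2·δd/d)² = (-2×0.0944)² = 0.0357;  (2·δu/u)² = (2×0.0548)² = 0.0120
δQ/Q = √(0.0574) = 0.240
Q = 1.39e+05, so δQ = 0.240 × 1.39e+05 = 33300.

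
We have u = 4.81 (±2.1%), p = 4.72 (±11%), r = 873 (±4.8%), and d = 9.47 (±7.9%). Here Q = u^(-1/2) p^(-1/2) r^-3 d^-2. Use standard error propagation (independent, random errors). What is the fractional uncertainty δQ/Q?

0.221

Relative error in a monomial: (δQ/Q)² = Σ (nᵢ · δxᵢ/xᵢ)².
  (−½·δu/u)² = (-0.5×0.0210)² = 0.000110;  (−½·δp/p)² = (-0.5×0.110)² = 0.00302;  (-3·δr/r)² = (-3×0.0480)² = 0.0207;  (-2·δd/d)² = (-2×0.0790)² = 0.0250
δQ/Q = √(0.0488) = 0.221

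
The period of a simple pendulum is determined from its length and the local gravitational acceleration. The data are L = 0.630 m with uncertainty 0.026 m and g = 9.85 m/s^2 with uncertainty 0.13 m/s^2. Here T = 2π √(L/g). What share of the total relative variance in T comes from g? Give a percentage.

9.28%

(δT/T)² = (½·δL/L)² + (−½·δg/g)²
  L term: (0.5×0.0413)² = 0.000426
  g term: (-0.5×0.0132)² = 4.35e-05
Total = 0.000469. Share from g = 4.35e-05/0.000469 = 0.0928.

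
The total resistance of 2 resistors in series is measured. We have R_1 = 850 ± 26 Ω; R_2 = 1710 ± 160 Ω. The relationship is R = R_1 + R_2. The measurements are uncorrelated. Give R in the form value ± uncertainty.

Each term contributes (cᵢ δxᵢ)² to (δR)²:
  (δR_1)² = 676;  (δR_2)² = 25600
δR = √(26300) = 162 Ω
R = 2560 Ω.

2560 ± 162 Ω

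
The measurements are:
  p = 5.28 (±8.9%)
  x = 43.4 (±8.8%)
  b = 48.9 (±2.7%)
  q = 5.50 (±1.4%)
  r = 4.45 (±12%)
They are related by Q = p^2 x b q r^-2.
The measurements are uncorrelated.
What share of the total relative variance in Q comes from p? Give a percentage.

32.3%

(δQ/Q)² = (2·δp/p)² + (1·δx/x)² + (1·δb/b)² + (1·δq/q)² + (-2·δr/r)²
  p term: (2×0.0890)² = 0.0317
  x term: (1×0.0880)² = 0.00774
  b term: (1×0.0270)² = 0.000729
  q term: (1×0.0140)² = 0.000196
  r term: (-2×0.120)² = 0.0576
Total = 0.0980. Share from p = 0.0317/0.0980 = 0.323.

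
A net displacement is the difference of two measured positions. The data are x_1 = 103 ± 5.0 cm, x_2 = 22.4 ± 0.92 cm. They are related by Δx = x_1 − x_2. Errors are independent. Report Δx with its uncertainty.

80.6 ± 5.08 cm

Sums and differences: (δΔx)² = Σ (cᵢ δxᵢ)².
  (δx_1)² = 25.0;  (δx_2)² = 0.846
δΔx = √(25.8) = 5.08 cm
Δx = 80.6 cm.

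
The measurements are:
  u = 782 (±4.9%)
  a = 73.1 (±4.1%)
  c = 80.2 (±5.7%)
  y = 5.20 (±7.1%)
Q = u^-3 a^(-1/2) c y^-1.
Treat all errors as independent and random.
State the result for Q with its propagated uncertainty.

(3.77 ± 0.657) × 10^-9

For a monomial Q ∝ u^-3, a^(-1/2), c, y^-1, fractional errors add in quadrature:
  (-3·δu/u)² = (-3×0.0490)² = 0.0216;  (−½·δa/a)² = (-0.5×0.0410)² = 0.000420;  (1·δc/c)² = (1×0.0570)² = 0.00325;  (-1·δy/y)² = (-1×0.0710)² = 0.00504
δQ/Q = √(0.0303) = 0.174
Q = 3.77e-09, so δQ = 0.174 × 3.77e-09 = 6.57e-10.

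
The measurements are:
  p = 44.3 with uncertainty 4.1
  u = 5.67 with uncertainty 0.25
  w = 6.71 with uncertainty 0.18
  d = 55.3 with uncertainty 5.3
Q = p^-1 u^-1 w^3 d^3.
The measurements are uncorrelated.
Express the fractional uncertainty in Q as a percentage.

Since Q is a product/quotient, work with relative uncertainties:
  (-1·δp/p)² = (-1×0.0926)² = 0.00857;  (-1·δu/u)² = (-1×0.0441)² = 0.00194;  (3·δw/w)² = (3×0.0268)² = 0.00648;  (3·δd/d)² = (3×0.0958)² = 0.0827
δQ/Q = √(0.0997) = 0.316

31.6%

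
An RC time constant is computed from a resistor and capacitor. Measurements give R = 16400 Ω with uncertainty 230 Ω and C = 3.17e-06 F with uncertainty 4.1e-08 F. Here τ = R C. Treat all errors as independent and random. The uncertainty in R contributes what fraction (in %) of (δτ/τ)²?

54.0%

(δτ/τ)² = (1·δR/R)² + (1·δC/C)²
  R term: (1×0.0140)² = 0.000197
  C term: (1×0.0129)² = 0.000167
Total = 0.000364. Share from R = 0.000197/0.000364 = 0.540.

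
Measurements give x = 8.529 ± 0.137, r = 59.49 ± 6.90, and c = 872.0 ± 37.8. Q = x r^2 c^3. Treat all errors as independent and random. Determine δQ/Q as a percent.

26.6%

Since Q is a product/quotient, work with relative uncertainties:
  (1·δx/x)² = (1×0.0161)² = 0.000258;  (2·δr/r)² = (2×0.116)² = 0.0538;  (3·δc/c)² = (3×0.0433)² = 0.0169
δQ/Q = √(0.0710) = 0.266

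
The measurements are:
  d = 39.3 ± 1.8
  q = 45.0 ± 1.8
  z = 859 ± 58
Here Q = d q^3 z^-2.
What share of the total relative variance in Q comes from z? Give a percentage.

(δQ/Q)² = (1·δd/d)² + (3·δq/q)² + (-2·δz/z)²
  d term: (1×0.0458)² = 0.00210
  q term: (3×0.0400)² = 0.0144
  z term: (-2×0.0675)² = 0.0182
Total = 0.0347. Share from z = 0.0182/0.0347 = 0.525.

52.5%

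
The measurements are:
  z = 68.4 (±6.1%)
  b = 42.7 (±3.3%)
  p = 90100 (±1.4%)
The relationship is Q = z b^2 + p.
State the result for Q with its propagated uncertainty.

Let w = z·b^2 = 1.25e+05. δw/w = √((1·δz/z)² + (2·δb/b)²) = √(0.00372 + 0.00436) = 0.0899, so δw = 11200.
Q = w + p: δQ = √(δw² + δp²) = √(1.26e+08 + 1.59e+06) = 11300
Q = 2.15e+05.

(2.15 ± 0.113) × 10^5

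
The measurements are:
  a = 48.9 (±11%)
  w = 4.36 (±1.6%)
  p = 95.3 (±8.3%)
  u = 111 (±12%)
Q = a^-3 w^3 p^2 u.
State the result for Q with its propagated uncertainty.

Products/powers → add relative errors in quadrature, weighted by exponent:
  (-3·δa/a)² = (-3×0.110)² = 0.109;  (3·δw/w)² = (3×0.0160)² = 0.00230;  (2·δp/p)² = (2×0.0830)² = 0.0276;  (1·δu/u)² = (1×0.120)² = 0.0144
δQ/Q = √(0.153) = 0.391
Q = 715, so δQ = 0.391 × 715 = 280.

715 ± 280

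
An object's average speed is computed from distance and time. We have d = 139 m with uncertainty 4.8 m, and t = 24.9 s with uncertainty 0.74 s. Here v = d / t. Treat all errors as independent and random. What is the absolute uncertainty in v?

0.254 m/s

v is a product of powers, so relative uncertainties combine in quadrature:
  (1·δd/d)² = (1×0.0345)² = 0.00119;  (-1·δt/t)² = (-1×0.0297)² = 0.000883
δv/v = √(0.00208) = 0.0456
v = 5.58 m/s, so δv = 0.0456 × 5.58 = 0.254 m/s.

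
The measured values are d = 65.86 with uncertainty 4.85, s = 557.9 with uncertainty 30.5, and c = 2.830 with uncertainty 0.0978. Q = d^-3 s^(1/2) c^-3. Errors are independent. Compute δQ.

Each factor contributes (exponent × relative error)² to (δQ/Q)²:
  (-3·δd/d)² = (-3×0.0736)² = 0.0488;  (½·δs/s)² = (0.5×0.0547)² = 0.000747;  (-3·δc/c)² = (-3×0.0346)² = 0.0107
δQ/Q = √(0.0603) = 0.246
Q = 3.648e-06, so δQ = 0.246 × 3.648e-06 = 8.96e-07.

8.96e-07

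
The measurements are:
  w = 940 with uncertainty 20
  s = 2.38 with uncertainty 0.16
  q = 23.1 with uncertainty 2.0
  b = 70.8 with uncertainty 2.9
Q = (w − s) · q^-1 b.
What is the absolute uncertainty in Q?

Let u = w − s = 938. δu = √(δw² + δs²) = √(400 + 0.0256) = 20.0, so δu/u = 0.0213.
Q is then a monomial in u, q, b:
δQ/Q = √((δu/u)² + (-1·δq/q)² + (1·δb/b)²) = √(0.000455 + 0.00750 + 0.00168) = 0.0981
Q = 2870, so δQ = 0.0981 × 2870 = 282.

282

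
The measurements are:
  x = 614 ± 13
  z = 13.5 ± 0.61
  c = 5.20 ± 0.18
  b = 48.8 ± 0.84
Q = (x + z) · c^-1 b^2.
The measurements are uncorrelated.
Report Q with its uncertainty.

(2.87 ± 0.152) × 10^5

Let u = x + z = 628. δu = √(δx² + δz²) = √(169 + 0.372) = 13.0, so δu/u = 0.0207.
Q is then a monomial in u, c, b:
δQ/Q = √((δu/u)² + (-1·δc/c)² + (2·δb/b)²) = √(0.000430 + 0.00120 + 0.00119) = 0.0530
Q = 2.87e+05, so δQ = 0.0530 × 2.87e+05 = 15200.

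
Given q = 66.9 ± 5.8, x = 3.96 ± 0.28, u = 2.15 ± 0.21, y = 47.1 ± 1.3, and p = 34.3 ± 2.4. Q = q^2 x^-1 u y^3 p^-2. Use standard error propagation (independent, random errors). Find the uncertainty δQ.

Q is a product of powers, so relative uncertainties combine in quadrature:
  (2·δq/q)² = (2×0.0867)² = 0.0301;  (-1·δx/x)² = (-1×0.0707)² = 0.00500;  (1·δu/u)² = (1×0.0977)² = 0.00954;  (3·δy/y)² = (3×0.0276)² = 0.00686;  (-2·δp/p)² = (-2×0.0700)² = 0.0196
δQ/Q = √(0.0710) = 0.267
Q = 2.16e+05, so δQ = 0.267 × 2.16e+05 = 57500.

57500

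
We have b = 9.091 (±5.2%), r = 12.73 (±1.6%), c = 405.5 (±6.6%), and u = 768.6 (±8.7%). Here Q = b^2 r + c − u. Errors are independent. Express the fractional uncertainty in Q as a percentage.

19.2%

Let p = b^2·r = 1052. δp/p = √((2·δb/b)² + (1·δr/r)²) = √(0.0108 + 0.000256) = 0.105, so δp = 111.
Q = p + c − u: δQ = √(δp² + δc² + δu²) = √(12300 + 716 + 4470) = 132
Q = 689.0, so δQ/Q = 132/689.0 = 0.192.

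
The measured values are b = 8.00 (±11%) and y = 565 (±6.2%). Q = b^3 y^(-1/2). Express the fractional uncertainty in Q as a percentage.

33.1%

Since Q is a product/quotient, work with relative uncertainties:
  (3·δb/b)² = (3×0.110)² = 0.109;  (−½·δy/y)² = (-0.5×0.0620)² = 0.000961
δQ/Q = √(0.110) = 0.331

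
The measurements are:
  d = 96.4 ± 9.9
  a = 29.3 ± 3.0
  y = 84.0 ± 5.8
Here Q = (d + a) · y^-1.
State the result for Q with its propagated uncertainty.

Let u = d + a = 126. δu = √(δd² + δa²) = √(98.0 + 9.00) = 10.3, so δu/u = 0.0823.
Q is then a monomial in u, y:
δQ/Q = √((δu/u)² + (-1·δy/y)²) = √(0.00677 + 0.00477) = 0.107
Q = 1.50, so δQ = 0.107 × 1.50 = 0.161.

1.50 ± 0.161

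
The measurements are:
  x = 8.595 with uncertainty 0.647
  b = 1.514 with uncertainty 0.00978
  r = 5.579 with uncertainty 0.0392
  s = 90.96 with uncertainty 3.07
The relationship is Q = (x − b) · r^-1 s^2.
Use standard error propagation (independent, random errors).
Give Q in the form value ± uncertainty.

10500 ± 1200

Let u = x − b = 7.081. δu = √(δx² + δb²) = √(0.419 + 9.56e-05) = 0.647, so δu/u = 0.0914.
Q is then a monomial in u, r, s:
δQ/Q = √((δu/u)² + (-1·δr/r)² + (2·δs/s)²) = √(0.00835 + 4.94e-05 + 0.00456) = 0.114
Q = 10500, so δQ = 0.114 × 10500 = 1200.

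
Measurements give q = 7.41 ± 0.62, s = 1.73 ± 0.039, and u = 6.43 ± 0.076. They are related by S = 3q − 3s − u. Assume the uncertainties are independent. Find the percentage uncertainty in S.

S is a linear combination, so absolute uncertainties add in quadrature:
  (3·δq)² = 3.46;  (3·δs)² = 0.0137;  (δu)² = 0.00578
δS = √(3.48) = 1.87
S = 10.6, so δS/S = 1.87/10.6 = 0.176.

17.6%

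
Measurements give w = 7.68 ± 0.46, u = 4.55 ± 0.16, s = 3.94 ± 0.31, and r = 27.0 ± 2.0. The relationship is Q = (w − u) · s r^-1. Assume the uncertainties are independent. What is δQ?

Let h = w − u = 3.13. δh = √(δw² + δu²) = √(0.212 + 0.0256) = 0.487, so δh/h = 0.156.
Q is then a monomial in h, s, r:
δQ/Q = √((δh/h)² + (1·δs/s)² + (-1·δr/r)²) = √(0.0242 + 0.00619 + 0.00549) = 0.189
Q = 0.457, so δQ = 0.189 × 0.457 = 0.0865.

0.0865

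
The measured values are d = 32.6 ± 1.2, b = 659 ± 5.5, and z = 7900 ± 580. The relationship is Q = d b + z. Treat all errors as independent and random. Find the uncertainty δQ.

997

Let p = d·b = 21500. δp/p = √((1·δd/d)² + (1·δb/b)²) = √(0.00135 + 6.97e-05) = 0.0377, so δp = 811.
Q = p + z: δQ = √(δp² + δz²) = √(6.58e+05 + 3.36e+05) = 997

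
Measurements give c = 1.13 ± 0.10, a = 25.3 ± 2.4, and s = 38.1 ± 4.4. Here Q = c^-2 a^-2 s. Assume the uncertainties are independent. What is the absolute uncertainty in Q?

0.0132

Relative error in a monomial: (δQ/Q)² = Σ (nᵢ · δxᵢ/xᵢ)².
  (-2·δc/c)² = (-2×0.0885)² = 0.0313;  (-2·δa/a)² = (-2×0.0949)² = 0.0360;  (1·δs/s)² = (1×0.115)² = 0.0133
δQ/Q = √(0.0807) = 0.284
Q = 0.0466, so δQ = 0.284 × 0.0466 = 0.0132.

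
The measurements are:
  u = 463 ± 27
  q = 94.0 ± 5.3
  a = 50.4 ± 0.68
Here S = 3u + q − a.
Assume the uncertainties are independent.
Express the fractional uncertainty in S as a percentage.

5.67%

Sums and differences: (δS)² = Σ (cᵢ δxᵢ)².
  (3·δu)² = 6560;  (δq)² = 28.1;  (δa)² = 0.462
δS = √(6590) = 81.2
S = 1430, so δS/S = 81.2/1430 = 0.0567.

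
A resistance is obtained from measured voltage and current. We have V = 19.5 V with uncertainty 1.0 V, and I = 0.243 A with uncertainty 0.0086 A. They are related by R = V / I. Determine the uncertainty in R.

5.00 Ω

Relative error in a monomial: (δR/R)² = Σ (nᵢ · δxᵢ/xᵢ)².
  (1·δV/V)² = (1×0.0513)² = 0.00263;  (-1·δI/I)² = (-1×0.0354)² = 0.00125
δR/R = √(0.00388) = 0.0623
R = 80.2 Ω, so δR = 0.0623 × 80.2 = 5.00 Ω.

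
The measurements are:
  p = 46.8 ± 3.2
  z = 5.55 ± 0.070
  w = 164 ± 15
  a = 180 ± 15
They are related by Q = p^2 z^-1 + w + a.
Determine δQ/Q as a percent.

Let h = p^2·z^-1 = 395. δh/h = √((2·δp/p)² + (-1·δz/z)²) = √(0.0187 + 0.000159) = 0.137, so δh = 54.2.
Q = h + w + a: δQ = √(δh² + δw² + δa²) = √(2940 + 225 + 225) = 58.2
Q = 739, so δQ/Q = 58.2/739 = 0.0788.

7.88%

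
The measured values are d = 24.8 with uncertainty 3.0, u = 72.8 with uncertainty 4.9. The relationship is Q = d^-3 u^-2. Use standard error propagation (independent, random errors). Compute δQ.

Q is a product of powers, so relative uncertainties combine in quadrature:
  (-3·δd/d)² = (-3×0.121)² = 0.132;  (-2·δu/u)² = (-2×0.0673)² = 0.0181
δQ/Q = √(0.150) = 0.387
Q = 1.24e-08, so δQ = 0.387 × 1.24e-08 = 4.79e-09.

4.79e-09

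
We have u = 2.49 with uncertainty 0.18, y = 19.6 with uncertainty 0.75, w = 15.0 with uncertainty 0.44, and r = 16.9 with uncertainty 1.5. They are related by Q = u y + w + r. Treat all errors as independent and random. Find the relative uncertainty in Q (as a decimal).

Let p = u·y = 48.8. δp/p = √((1·δu/u)² + (1·δy/y)²) = √(0.00523 + 0.00146) = 0.0818, so δp = 3.99.
Q = p + w + r: δQ = √(δp² + δw² + δr²) = √(15.9 + 0.194 + 2.25) = 4.29
Q = 80.7, so δQ/Q = 4.29/80.7 = 0.0531.

0.0531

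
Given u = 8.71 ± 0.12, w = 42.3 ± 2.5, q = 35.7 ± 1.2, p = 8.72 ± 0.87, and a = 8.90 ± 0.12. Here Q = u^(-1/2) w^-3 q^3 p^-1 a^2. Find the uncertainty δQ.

0.423

Since Q is a product/quotient, work with relative uncertainties:
  (−½·δu/u)² = (-0.5×0.0138)² = 4.75e-05;  (-3·δw/w)² = (-3×0.0591)² = 0.0314;  (3·δq/q)² = (3×0.0336)² = 0.0102;  (-1·δp/p)² = (-1×0.0998)² = 0.00995;  (2·δa/a)² = (2×0.0135)² = 0.000727
δQ/Q = √(0.0523) = 0.229
Q = 1.85, so δQ = 0.229 × 1.85 = 0.423.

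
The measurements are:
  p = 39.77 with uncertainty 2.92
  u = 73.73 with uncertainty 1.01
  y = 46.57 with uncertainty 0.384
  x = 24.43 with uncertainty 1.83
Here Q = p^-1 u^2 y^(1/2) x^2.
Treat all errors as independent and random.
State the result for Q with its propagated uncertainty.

Products/powers → add relative errors in quadrature, weighted by exponent:
  (-1·δp/p)² = (-1×0.0734)² = 0.00539;  (2·δu/u)² = (2×0.0137)² = 0.000751;  (½·δy/y)² = (0.5×0.00825)² = 1.7e-05;  (2·δx/x)² = (2×0.0749)² = 0.0224
δQ/Q = √(0.0286) = 0.169
Q = 556700, so δQ = 0.169 × 556700 = 94200.

556700 ± 94200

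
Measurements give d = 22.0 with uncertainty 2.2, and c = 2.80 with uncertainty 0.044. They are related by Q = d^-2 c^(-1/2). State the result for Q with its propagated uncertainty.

Products/powers → add relative errors in quadrature, weighted by exponent:
  (-2·δd/d)² = (-2×0.100)² = 0.0400;  (−½·δc/c)² = (-0.5×0.0157)² = 6.17e-05
δQ/Q = √(0.0401) = 0.200
Q = 0.00123, so δQ = 0.200 × 0.00123 = 0.000247.

0.00123 ± 0.000247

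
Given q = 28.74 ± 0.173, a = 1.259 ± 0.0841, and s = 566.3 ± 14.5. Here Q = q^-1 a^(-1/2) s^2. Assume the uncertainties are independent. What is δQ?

611

Products/powers → add relative errors in quadrature, weighted by exponent:
  (-1·δq/q)² = (-1×0.00602)² = 3.62e-05;  (−½·δa/a)² = (-0.5×0.0668)² = 0.00112;  (2·δs/s)² = (2×0.0256)² = 0.00262
δQ/Q = √(0.00377) = 0.0614
Q = 9945, so δQ = 0.0614 × 9945 = 611.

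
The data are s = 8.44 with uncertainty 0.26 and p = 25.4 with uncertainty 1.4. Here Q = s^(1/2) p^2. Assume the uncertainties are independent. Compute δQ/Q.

Products/powers → add relative errors in quadrature, weighted by exponent:
  (½·δs/s)² = (0.5×0.0308)² = 0.000237;  (2·δp/p)² = (2×0.0551)² = 0.0122
δQ/Q = √(0.0124) = 0.111

0.111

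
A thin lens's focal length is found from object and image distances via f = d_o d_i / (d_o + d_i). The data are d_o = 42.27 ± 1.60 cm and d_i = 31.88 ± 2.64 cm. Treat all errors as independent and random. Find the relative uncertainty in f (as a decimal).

0.0499

∂f/∂d_o = (d_i/(d_o+d_i))² = 0.185;  ∂f/∂d_i = (d_o/(d_o+d_i))² = 0.325
δf = √((∂f/∂d_o · δd_o)² + (∂f/∂d_i · δd_i)²) = √(0.0875 + 0.736) = 0.907 cm
f = 18.17 cm, so δf/f = 0.907/18.17 = 0.0499.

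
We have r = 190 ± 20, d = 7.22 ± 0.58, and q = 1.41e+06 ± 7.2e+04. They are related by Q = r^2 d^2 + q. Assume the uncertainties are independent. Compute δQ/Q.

0.153

Let p = r^2·d^2 = 1.88e+06. δp/p = √((2·δr/r)² + (2·δd/d)²) = √(0.0443 + 0.0258) = 0.265, so δp = 4.98e+05.
Q = p + q: δQ = √(δp² + δq²) = √(2.48e+11 + 5.18e+09) = 5.04e+05
Q = 3.29e+06, so δQ/Q = 5.04e+05/3.29e+06 = 0.153.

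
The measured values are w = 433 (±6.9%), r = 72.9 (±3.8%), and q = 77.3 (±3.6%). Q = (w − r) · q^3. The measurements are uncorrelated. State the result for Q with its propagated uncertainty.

(1.66 ± 0.227) × 10^8

Let u = w − r = 360. δu = √(δw² + δr²) = √(893 + 7.67) = 30.0, so δu/u = 0.0833.
Q is then a monomial in u, q:
δQ/Q = √((δu/u)² + (3·δq/q)²) = √(0.00694 + 0.0117) = 0.136
Q = 1.66e+08, so δQ = 0.136 × 1.66e+08 = 2.27e+07.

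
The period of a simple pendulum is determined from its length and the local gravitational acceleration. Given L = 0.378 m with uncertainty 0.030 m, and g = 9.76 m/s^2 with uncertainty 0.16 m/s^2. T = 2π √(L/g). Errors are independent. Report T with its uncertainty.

Products/powers → add relative errors in quadrature, weighted by exponent:
  (½·δL/L)² = (0.5×0.0794)² = 0.00157;  (−½·δg/g)² = (-0.5×0.0164)² = 6.72e-05
δT/T = √(0.00164) = 0.0405
T = 1.24 s, so δT = 0.0405 × 1.24 = 0.0501 s.

1.24 ± 0.0501 s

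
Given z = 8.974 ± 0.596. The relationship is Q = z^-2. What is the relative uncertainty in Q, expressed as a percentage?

13.3%

Q ∝ z^-2, so δQ/Q = |-2| · δz/z = 2 × 0.0664 = 0.133.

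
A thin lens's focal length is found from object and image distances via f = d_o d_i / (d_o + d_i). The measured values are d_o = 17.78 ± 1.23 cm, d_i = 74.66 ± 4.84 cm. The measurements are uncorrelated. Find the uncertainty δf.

0.822 cm

∂f/∂d_o = (d_i/(d_o+d_i))² = 0.652;  ∂f/∂d_i = (d_o/(d_o+d_i))² = 0.0370
δf = √((∂f/∂d_o · δd_o)² + (∂f/∂d_i · δd_i)²) = √(0.644 + 0.0321) = 0.822 cm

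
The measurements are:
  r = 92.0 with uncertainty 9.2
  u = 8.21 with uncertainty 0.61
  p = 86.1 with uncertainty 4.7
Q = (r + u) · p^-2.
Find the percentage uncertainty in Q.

Let w = r + u = 100. δw = √(δr² + δu²) = √(84.6 + 0.372) = 9.22, so δw/w = 0.0920.
Q is then a monomial in w, p:
δQ/Q = √((δw/w)² + (-2·δp/p)²) = √(0.00847 + 0.0119) = 0.143

14.3%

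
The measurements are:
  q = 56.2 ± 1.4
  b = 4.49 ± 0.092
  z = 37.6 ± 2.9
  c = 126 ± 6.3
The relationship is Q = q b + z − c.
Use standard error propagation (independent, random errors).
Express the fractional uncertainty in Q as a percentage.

Let p = q·b = 252. δp/p = √((1·δq/q)² + (1·δb/b)²) = √(0.000621 + 0.000420) = 0.0323, so δp = 8.14.
Q = p + z − c: δQ = √(δp² + δz² + δc²) = √(66.2 + 8.41 + 39.7) = 10.7
Q = 164, so δQ/Q = 10.7/164 = 0.0652.

6.52%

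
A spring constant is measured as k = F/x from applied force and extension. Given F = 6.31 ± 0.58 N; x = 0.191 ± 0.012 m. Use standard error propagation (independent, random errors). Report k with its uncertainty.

33.0 ± 3.68 N/m

For a monomial k ∝ F, x^-1, fractional errors add in quadrature:
  (1·δF/F)² = (1×0.0919)² = 0.00845;  (-1·δx/x)² = (-1×0.0628)² = 0.00395
δk/k = √(0.0124) = 0.111
k = 33.0 N/m, so δk = 0.111 × 33.0 = 3.68 N/m.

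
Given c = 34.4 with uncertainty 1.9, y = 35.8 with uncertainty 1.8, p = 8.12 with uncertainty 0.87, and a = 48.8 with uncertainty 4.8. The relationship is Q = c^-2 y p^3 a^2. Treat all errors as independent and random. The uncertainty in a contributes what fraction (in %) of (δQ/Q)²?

(δQ/Q)² = (-2·δc/c)² + (1·δy/y)² + (3·δp/p)² + (2·δa/a)²
  c term: (-2×0.0552)² = 0.0122
  y term: (1×0.0503)² = 0.00253
  p term: (3×0.107)² = 0.103
  a term: (2×0.0984)² = 0.0387
Total = 0.157. Share from a = 0.0387/0.157 = 0.247.

24.7%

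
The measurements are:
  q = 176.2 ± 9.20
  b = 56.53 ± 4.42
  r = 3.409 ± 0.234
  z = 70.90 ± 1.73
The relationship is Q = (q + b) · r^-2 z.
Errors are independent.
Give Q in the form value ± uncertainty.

Let u = q + b = 232.7. δu = √(δq² + δb²) = √(84.6 + 19.5) = 10.2, so δu/u = 0.0439.
Q is then a monomial in u, r, z:
δQ/Q = √((δu/u)² + (-2·δr/r)² + (1·δz/z)²) = √(0.00192 + 0.0188 + 0.000595) = 0.146
Q = 1420, so δQ = 0.146 × 1420 = 208.

1420 ± 208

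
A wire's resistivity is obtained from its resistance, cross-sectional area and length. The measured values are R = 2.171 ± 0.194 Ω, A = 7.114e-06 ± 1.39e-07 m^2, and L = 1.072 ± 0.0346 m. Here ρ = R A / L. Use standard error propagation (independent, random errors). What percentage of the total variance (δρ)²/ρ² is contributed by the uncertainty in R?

84.9%

(δρ/ρ)² = (1·δR/R)² + (1·δA/A)² + (-1·δL/L)²
  R term: (1×0.0894)² = 0.00799
  A term: (1×0.0195)² = 0.000382
  L term: (-1×0.0323)² = 0.00104
Total = 0.00941. Share from R = 0.00799/0.00941 = 0.849.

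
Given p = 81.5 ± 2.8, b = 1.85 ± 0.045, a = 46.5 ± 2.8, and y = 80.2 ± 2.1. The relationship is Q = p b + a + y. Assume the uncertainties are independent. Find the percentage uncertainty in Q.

Let w = p·b = 151. δw/w = √((1·δp/p)² + (1·δb/b)²) = √(0.00118 + 0.000592) = 0.0421, so δw = 6.35.
Q = w + a + y: δQ = √(δw² + δa² + δy²) = √(40.3 + 7.84 + 4.41) = 7.25
Q = 277, so δQ/Q = 7.25/277 = 0.0261.

2.61%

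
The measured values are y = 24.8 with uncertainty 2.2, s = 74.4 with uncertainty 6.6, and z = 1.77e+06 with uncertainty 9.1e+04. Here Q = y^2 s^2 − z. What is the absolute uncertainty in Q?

8.59e+05

Let p = y^2·s^2 = 3.4e+06. δp/p = √((2·δy/y)² + (2·δs/s)²) = √(0.0315 + 0.0315) = 0.251, so δp = 8.54e+05.
Q = p − z: δQ = √(δp² + δz²) = √(7.3e+11 + 8.28e+09) = 8.59e+05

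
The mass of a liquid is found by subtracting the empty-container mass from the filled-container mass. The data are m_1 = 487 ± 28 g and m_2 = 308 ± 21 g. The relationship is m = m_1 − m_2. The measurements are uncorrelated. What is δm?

For a sum/difference, combine absolute errors in quadrature:
  (δm_1)² = 784;  (δm_2)² = 441
δm = √(1220) = 35.0 g

35.0 g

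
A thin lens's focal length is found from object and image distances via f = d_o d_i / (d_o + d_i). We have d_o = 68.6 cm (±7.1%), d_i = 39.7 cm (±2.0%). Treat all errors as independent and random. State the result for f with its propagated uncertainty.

∂f/∂d_o = (d_i/(d_o+d_i))² = 0.134;  ∂f/∂d_i = (d_o/(d_o+d_i))² = 0.401
δf = √((∂f/∂d_o · δd_o)² + (∂f/∂d_i · δd_i)²) = √(0.428 + 0.101) = 0.728 cm
f = 25.1 cm.

25.1 ± 0.728 cm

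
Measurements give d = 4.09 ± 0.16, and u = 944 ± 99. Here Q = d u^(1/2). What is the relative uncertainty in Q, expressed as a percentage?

Relative error in a monomial: (δQ/Q)² = Σ (nᵢ · δxᵢ/xᵢ)².
  (1·δd/d)² = (1×0.0391)² = 0.00153;  (½·δu/u)² = (0.5×0.105)² = 0.00275
δQ/Q = √(0.00428) = 0.0654

6.54%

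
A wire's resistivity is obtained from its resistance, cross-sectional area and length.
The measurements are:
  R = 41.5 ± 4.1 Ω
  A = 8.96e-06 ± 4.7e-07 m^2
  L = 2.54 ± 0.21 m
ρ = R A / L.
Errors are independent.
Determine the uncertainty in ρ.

ρ is a product of powers, so relative uncertainties combine in quadrature:
  (1·δR/R)² = (1×0.0988)² = 0.00976;  (1·δA/A)² = (1×0.0525)² = 0.00275;  (-1·δL/L)² = (-1×0.0827)² = 0.00684
δρ/ρ = √(0.0193) = 0.139
ρ = 0.000146 Ω·m, so δρ = 0.139 × 0.000146 = 2.04e-05 Ω·m.

2.04e-05 Ω·m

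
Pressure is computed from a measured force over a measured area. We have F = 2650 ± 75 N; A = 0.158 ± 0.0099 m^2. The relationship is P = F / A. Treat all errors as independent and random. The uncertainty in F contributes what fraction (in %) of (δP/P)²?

16.9%

(δP/P)² = (1·δF/F)² + (-1·δA/A)²
  F term: (1×0.0283)² = 0.000801
  A term: (-1×0.0627)² = 0.00393
Total = 0.00473. Share from F = 0.000801/0.00473 = 0.169.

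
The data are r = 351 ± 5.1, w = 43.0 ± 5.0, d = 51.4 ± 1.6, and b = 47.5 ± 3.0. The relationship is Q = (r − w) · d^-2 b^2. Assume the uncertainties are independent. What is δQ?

Let u = r − w = 308. δu = √(δr² + δw²) = √(26.0 + 25.0) = 7.14, so δu/u = 0.0232.
Q is then a monomial in u, d, b:
δQ/Q = √((δu/u)² + (-2·δd/d)² + (2·δb/b)²) = √(0.000538 + 0.00388 + 0.0160) = 0.143
Q = 263, so δQ = 0.143 × 263 = 37.5.

37.5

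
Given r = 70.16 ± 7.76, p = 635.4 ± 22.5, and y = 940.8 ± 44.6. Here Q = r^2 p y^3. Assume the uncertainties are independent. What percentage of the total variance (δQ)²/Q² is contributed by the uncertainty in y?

(δQ/Q)² = (2·δr/r)² + (1·δp/p)² + (3·δy/y)²
  r term: (2×0.111)² = 0.0489
  p term: (1×0.0354)² = 0.00125
  y term: (3×0.0474)² = 0.0202
Total = 0.0704. Share from y = 0.0202/0.0704 = 0.287.

28.7%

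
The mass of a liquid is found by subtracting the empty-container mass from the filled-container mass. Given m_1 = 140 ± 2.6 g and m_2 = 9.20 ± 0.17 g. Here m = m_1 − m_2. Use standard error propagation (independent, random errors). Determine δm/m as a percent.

m is a linear combination, so absolute uncertainties add in quadrature:
  (δm_1)² = 6.76;  (δm_2)² = 0.0289
δm = √(6.79) = 2.61 g
m = 131 g, so δm/m = 2.61/131 = 0.0199.

1.99%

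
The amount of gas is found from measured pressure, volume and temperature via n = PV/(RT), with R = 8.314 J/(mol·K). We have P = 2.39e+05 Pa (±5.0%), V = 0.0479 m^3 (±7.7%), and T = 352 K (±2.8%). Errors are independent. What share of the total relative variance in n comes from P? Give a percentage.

27.1%

(δn/n)² = (1·δP/P)² + (1·δV/V)² + (-1·δT/T)²
  P term: (1×0.0500)² = 0.00250
  V term: (1×0.0770)² = 0.00593
  T term: (-1×0.0280)² = 0.000784
Total = 0.00921. Share from P = 0.00250/0.00921 = 0.271.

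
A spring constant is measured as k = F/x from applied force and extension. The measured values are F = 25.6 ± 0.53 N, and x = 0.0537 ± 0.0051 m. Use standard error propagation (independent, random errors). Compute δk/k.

0.0972

Since k is a product/quotient, work with relative uncertainties:
  (1·δF/F)² = (1×0.0207)² = 0.000429;  (-1·δx/x)² = (-1×0.0950)² = 0.00902
δk/k = √(0.00945) = 0.0972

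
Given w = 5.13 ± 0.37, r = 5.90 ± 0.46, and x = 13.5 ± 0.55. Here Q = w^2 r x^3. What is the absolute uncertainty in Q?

78100

Each factor contributes (exponent × relative error)² to (δQ/Q)²:
  (2·δw/w)² = (2×0.0721)² = 0.0208;  (1·δr/r)² = (1×0.0780)² = 0.00608;  (3·δx/x)² = (3×0.0407)² = 0.0149
δQ/Q = √(0.0418) = 0.205
Q = 3.82e+05, so δQ = 0.205 × 3.82e+05 = 78100.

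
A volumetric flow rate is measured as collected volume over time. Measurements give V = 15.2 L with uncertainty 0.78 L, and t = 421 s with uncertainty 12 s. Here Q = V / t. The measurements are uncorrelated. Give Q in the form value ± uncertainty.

Relative error in a monomial: (δQ/Q)² = Σ (nᵢ · δxᵢ/xᵢ)².
  (1·δV/V)² = (1×0.0513)² = 0.00263;  (-1·δt/t)² = (-1×0.0285)² = 0.000812
δQ/Q = √(0.00345) = 0.0587
Q = 0.0361 L/s, so δQ = 0.0587 × 0.0361 = 0.00212 L/s.

0.0361 ± 0.00212 L/s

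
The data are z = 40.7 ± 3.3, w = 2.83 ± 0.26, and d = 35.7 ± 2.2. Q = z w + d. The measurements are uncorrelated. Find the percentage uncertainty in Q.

Let p = z·w = 115. δp/p = √((1·δz/z)² + (1·δw/w)²) = √(0.00657 + 0.00844) = 0.123, so δp = 14.1.
Q = p + d: δQ = √(δp² + δd²) = √(199 + 4.84) = 14.3
Q = 151, so δQ/Q = 14.3/151 = 0.0947.

9.47%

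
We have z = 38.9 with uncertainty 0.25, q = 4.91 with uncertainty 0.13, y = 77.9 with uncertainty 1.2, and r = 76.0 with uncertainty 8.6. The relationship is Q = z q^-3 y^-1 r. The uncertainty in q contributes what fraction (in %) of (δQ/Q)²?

32.5%

(δQ/Q)² = (1·δz/z)² + (-3·δq/q)² + (-1·δy/y)² + (1·δr/r)²
  z term: (1×0.00643)² = 4.13e-05
  q term: (-3×0.0265)² = 0.00631
  y term: (-1×0.0154)² = 0.000237
  r term: (1×0.113)² = 0.0128
Total = 0.0194. Share from q = 0.00631/0.0194 = 0.325.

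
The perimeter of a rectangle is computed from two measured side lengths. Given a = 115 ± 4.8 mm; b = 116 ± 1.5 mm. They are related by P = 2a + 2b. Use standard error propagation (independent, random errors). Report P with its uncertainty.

For a sum/difference, combine absolute errors in quadrature:
  (2·δa)² = 92.2;  (2·δb)² = 9.00
δP = √(101) = 10.1 mm
P = 462 mm.

462 ± 10.1 mm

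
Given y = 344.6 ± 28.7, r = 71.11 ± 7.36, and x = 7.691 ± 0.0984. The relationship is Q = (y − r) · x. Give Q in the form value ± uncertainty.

Let u = y − r = 273.5. δu = √(δy² + δr²) = √(824 + 54.2) = 29.6, so δu/u = 0.108.
Q is then a monomial in u, x:
δQ/Q = √((δu/u)² + (1·δx/x)²) = √(0.0117 + 0.000164) = 0.109
Q = 2103, so δQ = 0.109 × 2103 = 229.

2103 ± 229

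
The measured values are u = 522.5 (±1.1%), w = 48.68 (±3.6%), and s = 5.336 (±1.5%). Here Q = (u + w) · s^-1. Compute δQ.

1.96

Let h = u + w = 571.2. δh = √(δu² + δw²) = √(33.0 + 3.07) = 6.01, so δh/h = 0.0105.
Q is then a monomial in h, s:
δQ/Q = √((δh/h)² + (-1·δs/s)²) = √(0.000111 + 0.000225) = 0.0183
Q = 107.0, so δQ = 0.0183 × 107.0 = 1.96.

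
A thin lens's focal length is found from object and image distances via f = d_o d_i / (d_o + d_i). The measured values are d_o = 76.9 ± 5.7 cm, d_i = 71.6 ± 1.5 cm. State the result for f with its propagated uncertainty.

37.1 ± 1.38 cm

∂f/∂d_o = (d_i/(d_o+d_i))² = 0.232;  ∂f/∂d_i = (d_o/(d_o+d_i))² = 0.268
δf = √((∂f/∂d_o · δd_o)² + (∂f/∂d_i · δd_i)²) = √(1.76 + 0.162) = 1.38 cm
f = 37.1 cm.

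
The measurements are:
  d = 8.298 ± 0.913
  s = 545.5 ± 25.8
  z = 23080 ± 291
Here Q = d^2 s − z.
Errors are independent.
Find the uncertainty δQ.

8460

Let p = d^2·s = 37560. δp/p = √((2·δd/d)² + (1·δs/s)²) = √(0.0484 + 0.00224) = 0.225, so δp = 8450.
Q = p − z: δQ = √(δp² + δz²) = √(7.15e+07 + 84700) = 8460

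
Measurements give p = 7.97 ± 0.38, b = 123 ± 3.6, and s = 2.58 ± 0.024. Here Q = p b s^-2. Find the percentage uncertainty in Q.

For a monomial Q ∝ p, b, s^-2, fractional errors add in quadrature:
  (1·δp/p)² = (1×0.0477)² = 0.00227;  (1·δb/b)² = (1×0.0293)² = 0.000857;  (-2·δs/s)² = (-2×0.00930)² = 0.000346
δQ/Q = √(0.00348) = 0.0590

5.90%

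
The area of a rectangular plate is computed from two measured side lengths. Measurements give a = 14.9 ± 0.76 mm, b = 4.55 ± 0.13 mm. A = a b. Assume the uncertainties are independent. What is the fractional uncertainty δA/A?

0.0585

For a monomial A ∝ a, b, fractional errors add in quadrature:
  (1·δa/a)² = (1×0.0510)² = 0.00260;  (1·δb/b)² = (1×0.0286)² = 0.000816
δA/A = √(0.00342) = 0.0585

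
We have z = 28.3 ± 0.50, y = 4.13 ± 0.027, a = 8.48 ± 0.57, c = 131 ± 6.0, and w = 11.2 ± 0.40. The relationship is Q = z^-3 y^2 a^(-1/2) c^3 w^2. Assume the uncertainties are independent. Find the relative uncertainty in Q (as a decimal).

Q is a product of powers, so relative uncertainties combine in quadrature:
  (-3·δz/z)² = (-3×0.0177)² = 0.00281;  (2·δy/y)² = (2×0.00654)² = 0.000171;  (−½·δa/a)² = (-0.5×0.0672)² = 0.00113;  (3·δc/c)² = (3×0.0458)² = 0.0189;  (2·δw/w)² = (2×0.0357)² = 0.00510
δQ/Q = √(0.0281) = 0.168

0.168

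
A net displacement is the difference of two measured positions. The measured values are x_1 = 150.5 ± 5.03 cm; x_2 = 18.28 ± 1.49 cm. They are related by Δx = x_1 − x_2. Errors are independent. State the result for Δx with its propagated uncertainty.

132.2 ± 5.25 cm

Absolute uncertainties add in quadrature for a linear combination:
  (δx_1)² = 25.3;  (δx_2)² = 2.22
δΔx = √(27.5) = 5.25 cm
Δx = 132.2 cm.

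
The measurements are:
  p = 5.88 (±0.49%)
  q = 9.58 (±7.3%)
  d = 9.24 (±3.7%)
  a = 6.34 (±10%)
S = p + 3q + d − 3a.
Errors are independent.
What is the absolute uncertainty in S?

2.85

Sums and differences: (δS)² = Σ (cᵢ δxᵢ)².
  (δp)² = 0.000830;  (3·δq)² = 4.40;  (δd)² = 0.117;  (3·δa)² = 3.62
δS = √(8.14) = 2.85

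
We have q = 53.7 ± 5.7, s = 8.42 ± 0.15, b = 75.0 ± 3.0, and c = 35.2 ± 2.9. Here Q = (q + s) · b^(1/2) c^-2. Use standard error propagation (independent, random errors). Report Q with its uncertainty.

0.434 ± 0.0824

Let u = q + s = 62.1. δu = √(δq² + δs²) = √(32.5 + 0.0225) = 5.70, so δu/u = 0.0918.
Q is then a monomial in u, b, c:
δQ/Q = √((δu/u)² + (½·δb/b)² + (-2·δc/c)²) = √(0.00843 + 0.000400 + 0.0272) = 0.190
Q = 0.434, so δQ = 0.190 × 0.434 = 0.0824.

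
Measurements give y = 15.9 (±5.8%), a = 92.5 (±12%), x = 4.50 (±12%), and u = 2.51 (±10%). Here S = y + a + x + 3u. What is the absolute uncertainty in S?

Each term contributes (cᵢ δxᵢ)² to (δS)²:
  (δy)² = 0.850;  (δa)² = 123;  (δx)² = 0.292;  (3·δu)² = 0.567
δS = √(125) = 11.2

11.2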